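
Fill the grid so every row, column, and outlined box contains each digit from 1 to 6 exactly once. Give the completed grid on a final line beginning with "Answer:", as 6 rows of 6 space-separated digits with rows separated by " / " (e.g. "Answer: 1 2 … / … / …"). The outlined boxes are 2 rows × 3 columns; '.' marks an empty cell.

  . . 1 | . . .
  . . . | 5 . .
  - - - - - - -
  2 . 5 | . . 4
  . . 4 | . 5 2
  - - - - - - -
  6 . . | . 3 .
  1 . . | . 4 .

Step 1. [r2c3∈{2,3,6}] across col 3, 6 lands solely at r2c3, so r2c3=6.
Step 2. [r1c4∈{2,3,4,6}] 4 has one home in col 4: r1c4 ⇒ r1c4=4.
Step 3. [r4c1∈{3}] nothing but 3 survives at r4c1 ⇒ r4c1=3.
Step 4. [r5c3∈{2}] only 2 remains possible at r5c3, so r5c3=2.
Step 5. [r5c4∈{1}] r5c4's peers cover all but 1, so r5c4=1.
Step 6. [r4c4∈{6}] only 6 remains possible at r4c4, so r4c4=6.
Step 7. [r2c6∈{1,3}] r2c6 is the only open cell in col 6 admitting 1. So r2c6=1.
Step 8. [r2c2∈{2,3,4}] in row 2, 3 fits only at r2c2, so r2c2=3.
Step 9. [r6c2∈{5}] r6c2 is down to just 5, so r6c2=5.
Step 10. [r1c5∈{2,6}] across col 5, 6 lands solely at r1c5 ⇒ r1c5=6.
Step 11. [r4c2∈{1}] only 1 remains possible at r4c2, so r4c2=1.
Step 12. [r3c4∈{3}] only 3 remains possible at r3c4 ⇒ r3c4=3.
Step 13. [r5c2∈{4}] r5c2 has the single candidate 4. So r5c2=4.
Step 14. [r1c1∈{5}] nothing but 5 survives at r1c1. So r1c1=5.
Step 15. [r2c5∈{2}] nothing but 2 survives at r2c5. So r2c5=2.
Step 16. [r3c5∈{1}] only 1 remains possible at r3c5, so r3c5=1.
Step 17. [r6c3∈{3}] r6c3 is down to just 3 ⇒ r6c3=3.
Step 18. [r3c2∈{6}] only 6 remains possible at r3c2. So r3c2=6.
Step 19. [r1c2∈{2}] only 2 remains possible at r1c2, so r1c2=2.
Step 20. [r6c6∈{6}] r6c6 has the single candidate 6 ⇒ r6c6=6.
Step 21. [r5c6∈{5}] nothing but 5 survives at r5c6, so r5c6=5.
Step 22. [r1c6∈{3}] r1c6 has the single candidate 3. So r1c6=3.
Step 23. [r6c4∈{2}] r6c4 is down to just 2. So r6c4=2.
Step 24. [r2c1∈{4}] nothing but 4 survives at r2c1 ⇒ r2c1=4.

Answer: 5 2 1 4 6 3 / 4 3 6 5 2 1 / 2 6 5 3 1 4 / 3 1 4 6 5 2 / 6 4 2 1 3 5 / 1 5 3 2 4 6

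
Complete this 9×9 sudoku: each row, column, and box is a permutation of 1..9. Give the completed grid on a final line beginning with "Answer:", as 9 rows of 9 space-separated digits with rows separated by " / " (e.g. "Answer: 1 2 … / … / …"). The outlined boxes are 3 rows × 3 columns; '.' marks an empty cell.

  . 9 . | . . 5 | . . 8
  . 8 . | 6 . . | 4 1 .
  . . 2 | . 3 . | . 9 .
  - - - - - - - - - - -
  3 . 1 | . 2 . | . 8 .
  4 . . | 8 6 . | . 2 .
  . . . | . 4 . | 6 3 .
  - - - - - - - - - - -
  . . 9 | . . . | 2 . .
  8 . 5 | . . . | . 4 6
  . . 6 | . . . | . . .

Step 1. [r5c3∈{7}] only 7 remains possible at r5c3 ⇒ r5c3=7.
Step 2. [r9c7∈{1,3,5,7,8,9}] col 7 places 8 nowhere but r9c7, so r9c7=8.
Step 3. [r5c2∈{5}] nothing but 5 survives at r5c2. So r5c2=5.
Step 4. [r1c4∈{1,2,4,7}] 2 has one home in row 1: r1c4, so r1c4=2.
Step 5. [r7c6∈{1,3,4,6,7,8}] row 7 places 6 nowhere but r7c6. So r7c6=6.
Step 6. [r6c1∈{2,9}] across col 1, 9 lands solely at r6c1, so r6c1=9.
Step 7. [r9c1∈{1,2,7}] across col 1, 2 lands solely at r9c1. So r9c1=2.
Step 8. [r5c6∈{1,3,9}] row 5 places 3 nowhere but r5c6 ⇒ r5c6=3.
Step 9. [r2c9∈{2,3,5,7}] row 2 places 2 nowhere but r2c9. So r2c9=2.
Step 10. [r1c7∈{3,7}] across box 3, 3 lands solely at r1c7. So r1c7=3.
Step 11. [r3c6∈{1,4,7,8}] in row 3, 8 fits only at r3c6 ⇒ r3c6=8.
Step 12. [r9c6∈{1,4,7,9}] r9c6 is the only open cell in col 6 admitting 4, so r9c6=4.
Step 13. [r7c2∈{1,3,4,7}] r7c2 is the only open cell in row 7 admitting 4. So r7c2=4.
Step 14. [r4c9∈{4,5,7,9}] across row 4, 4 lands solely at r4c9, so r4c9=4.
Step 15. [r8c6∈{1,2,7,9}] row 8 places 2 nowhere but r8c6. So r8c6=2.
Step 16. [r7c5∈{1,5,7,8}] across row 7, 8 lands solely at r7c5. So r7c5=8.
Step 17. [r9c5∈{1,5,7,9}] in col 5, 5 fits only at r9c5. So r9c5=5.
Step 18. [r9c8∈{7}] r9c8's peers cover all but 7. So r9c8=7.
Step 19. [r6c6∈{1,7}] 1 has one home in col 6: r6c6 ⇒ r6c6=1.
Step 20. [r2c1∈{5,7}] r2c1 is the only open cell in row 2 admitting 5 ⇒ r2c1=5.
Step 21. [r3c4∈{1,4,7}] r3c4 is the only open cell in row 3 admitting 4. So r3c4=4.
Step 22. [r1c5∈{1,7}] in box 2, 1 fits only at r1c5 ⇒ r1c5=1.
Step 23. [r1c1∈{6,7}] across row 1, 7 lands solely at r1c1, so r1c1=7.
Step 24. [r7c4∈{1,3,7}] r7c4 is the only open cell in row 7 admitting 7 ⇒ r7c4=7.
Step 25. [r7c1∈{1}] nothing but 1 survives at r7c1 ⇒ r7c1=1.
Step 26. [r8c5∈{9}] nothing but 9 survives at r8c5. So r8c5=9.
Step 27. [r8c7∈{1}] nothing but 1 survives at r8c7, so r8c7=1.
Step 28. [r4c6∈{7,9}] 7 has one home in box 5: r4c6. So r4c6=7.
Step 29. [r9c2∈{3}] r9c2 is down to just 3. So r9c2=3.
Step 30. [r6c4∈{5}] r6c4's peers cover all but 5, so r6c4=5.
Step 31. [r5c7∈{9}] r5c7 has the single candidate 9. So r5c7=9.
Step 32. [r3c7∈{5,7}] r3c7 is the only open cell in col 7 admitting 7. So r3c7=7.
Step 33. [r3c2∈{1,6}] r3c2 is the only open cell in row 3 admitting 1 ⇒ r3c2=1.
Step 34. [r7c9∈{3,5}] in row 7, 3 fits only at r7c9. So r7c9=3.
Step 35. [r4c4∈{9}] only 9 remains possible at r4c4. So r4c4=9.
Step 36. [r3c1∈{6}] r3c1's peers cover all but 6, so r3c1=6.
Step 37. [r1c3∈{4}] only 4 remains possible at r1c3. So r1c3=4.
Step 38. [r7c8∈{5}] only 5 remains possible at r7c8. So r7c8=5.
Step 39. [r8c4∈{3}] r8c4's peers cover all but 3. So r8c4=3.
Step 40. [r9c9∈{9}] nothing but 9 survives at r9c9, so r9c9=9.
Step 41. [r4c7∈{5}] r4c7 has the single candidate 5 ⇒ r4c7=5.
Step 42. [r6c3∈{8}] nothing but 8 survives at r6c3 ⇒ r6c3=8.
Step 43. [r9c4∈{1}] r9c4's peers cover all but 1. So r9c4=1.
Step 44. [r4c2∈{6}] r4c2 is down to just 6. So r4c2=6.
Step 45. [r6c9∈{7}] r6c9 is down to just 7, so r6c9=7.
Step 46. [r6c2∈{2}] r6c2's peers cover all but 2, so r6c2=2.
Step 47. [r2c5∈{7}] r2c5 is down to just 7. So r2c5=7.
Step 48. [r2c3∈{3}] r2c3 has the single candidate 3. So r2c3=3.
Step 49. [r5c9∈{1}] r5c9 is down to just 1. So r5c9=1.
Step 50. [r2c6∈{9}] r2c6 is down to just 9 ⇒ r2c6=9.
Step 51. [r1c8∈{6}] only 6 remains possible at r1c8 ⇒ r1c8=6.
Step 52. [r8c2∈{7}] nothing but 7 survives at r8c2 ⇒ r8c2=7.
Step 53. [r3c9∈{5}] nothing but 5 survives at r3c9 ⇒ r3c9=5.

Answer: 7 9 4 2 1 5 3 6 8 / 5 8 3 6 7 9 4 1 2 / 6 1 2 4 3 8 7 9 5 / 3 6 1 9 2 7 5 8 4 / 4 5 7 8 6 3 9 2 1 / 9 2 8 5 4 1 6 3 7 / 1 4 9 7 8 6 2 5 3 / 8 7 5 3 9 2 1 4 6 / 2 3 6 1 5 4 8 7 9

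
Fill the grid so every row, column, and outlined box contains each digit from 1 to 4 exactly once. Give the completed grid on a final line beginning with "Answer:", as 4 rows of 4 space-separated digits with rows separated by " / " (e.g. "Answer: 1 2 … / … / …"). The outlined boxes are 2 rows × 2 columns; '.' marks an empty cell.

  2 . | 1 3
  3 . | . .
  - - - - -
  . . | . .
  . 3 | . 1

Step 1. [r3c2∈{1,2,4}] across col 2, 2 lands solely at r3c2. So r3c2=2.
Step 2. [r3c4∈{4}] r3c4 has the single candidate 4 ⇒ r3c4=4.
Step 3. [r2c3∈{2,4}] across col 3, 4 lands solely at r2c3 ⇒ r2c3=4.
Step 4. [r3c1∈{1}] only 1 remains possible at r3c1 ⇒ r3c1=1.
Step 5. [r2c2∈{1}] r2c2's peers cover all but 1, so r2c2=1.
Step 6. [r1c2∈{4}] r1c2's peers cover all but 4. So r1c2=4.
Step 7. [r4c1∈{4}] r4c1 is down to just 4 ⇒ r4c1=4.
Step 8. [r2c4∈{2}] nothing but 2 survives at r2c4. So r2c4=2.
Step 9. [r3c3∈{3}] r3c3 has the single candidate 3. So r3c3=3.
Step 10. [r4c3∈{2}] r4c3 is down to just 2. So r4c3=2.

Answer: 2 4 1 3 / 3 1 4 2 / 1 2 3 4 / 4 3 2 1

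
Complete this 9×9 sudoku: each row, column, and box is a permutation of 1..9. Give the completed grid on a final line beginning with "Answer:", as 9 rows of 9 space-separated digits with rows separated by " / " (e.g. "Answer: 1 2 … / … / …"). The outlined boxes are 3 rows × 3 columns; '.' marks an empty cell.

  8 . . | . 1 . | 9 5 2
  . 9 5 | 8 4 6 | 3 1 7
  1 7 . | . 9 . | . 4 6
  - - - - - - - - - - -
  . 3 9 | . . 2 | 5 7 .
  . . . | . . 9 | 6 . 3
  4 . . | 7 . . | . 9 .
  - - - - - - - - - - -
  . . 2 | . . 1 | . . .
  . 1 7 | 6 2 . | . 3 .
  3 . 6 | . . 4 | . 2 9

Step 1. [r5c8∈{8}] nothing but 8 survives at r5c8 ⇒ r5c8=8.
Step 2. [r9c4∈{5}] r9c4 has the single candidate 5. So r9c4=5.
Step 3. [r8c6∈{8}] r8c6 has the single candidate 8. So r8c6=8.
Step 4. [r7c2∈{4,5,8}] in box 7, 4 fits only at r7c2 ⇒ r7c2=4.
Step 5. [r1c4∈{3}] r1c4's peers cover all but 3, so r1c4=3.
Step 6. [r5c5∈{5}] r5c5 is down to just 5, so r5c5=5.
Step 7. [r4c9∈{1,4}] 4 has one home in box 6: r4c9, so r4c9=4.
Step 8. [r7c9∈{5,8}] in col 9, 8 fits only at r7c9, so r7c9=8.
Step 9. [r6c3∈{1,8}] col 3 places 8 nowhere but r6c3. So r6c3=8.
Step 10. [r4c1∈{6}] r4c1's peers cover all but 6, so r4c1=6.
Step 11. [r9c7∈{1,7}] row 9 places 1 nowhere but r9c7, so r9c7=1.
Step 12. [r7c1∈{5,9}] row 7 places 5 nowhere but r7c1 ⇒ r7c1=5.
Step 13. [r7c5∈{3,7}] row 7 places 3 nowhere but r7c5, so r7c5=3.
Step 14. [r5c2∈{2}] r5c2 has the single candidate 2 ⇒ r5c2=2.
Step 15. [r4c4∈{1}] nothing but 1 survives at r4c4. So r4c4=1.
Step 16. [r9c5∈{7}] r9c5 has the single candidate 7 ⇒ r9c5=7.
Step 17. [r6c6∈{3}] r6c6 is down to just 3, so r6c6=3.
Step 18. [r6c5∈{6}] r6c5 is down to just 6 ⇒ r6c5=6.
Step 19. [r5c1∈{7}] nothing but 7 survives at r5c1 ⇒ r5c1=7.
Step 20. [r3c7∈{8}] only 8 remains possible at r3c7. So r3c7=8.
Step 21. [r6c2∈{5}] r6c2 is down to just 5, so r6c2=5.
Step 22. [r7c7∈{7}] r7c7's peers cover all but 7, so r7c7=7.
Step 23. [r8c1∈{9}] nothing but 9 survives at r8c1. So r8c1=9.
Step 24. [r7c8∈{6}] r7c8 has the single candidate 6, so r7c8=6.
Step 25. [r9c2∈{8}] r9c2 has the single candidate 8, so r9c2=8.
Step 26. [r6c7∈{2}] r6c7 has the single candidate 2, so r6c7=2.
Step 27. [r4c5∈{8}] r4c5 is down to just 8 ⇒ r4c5=8.
Step 28. [r1c2∈{6}] r1c2 is down to just 6 ⇒ r1c2=6.
Step 29. [r1c3∈{4}] r1c3 has the single candidate 4. So r1c3=4.
Step 30. [r5c4∈{4}] r5c4's peers cover all but 4, so r5c4=4.
Step 31. [r8c7∈{4}] only 4 remains possible at r8c7, so r8c7=4.
Step 32. [r2c1∈{2}] nothing but 2 survives at r2c1. So r2c1=2.
Step 33. [r5c3∈{1}] r5c3 has the single candidate 1. So r5c3=1.
Step 34. [r3c4∈{2}] r3c4's peers cover all but 2. So r3c4=2.
Step 35. [r7c4∈{9}] r7c4 is down to just 9, so r7c4=9.
Step 36. [r1c6∈{7}] r1c6 has the single candidate 7. So r1c6=7.
Step 37. [r8c9∈{5}] only 5 remains possible at r8c9, so r8c9=5.
Step 38. [r3c3∈{3}] r3c3 is down to just 3. So r3c3=3.
Step 39. [r3c6∈{5}] only 5 remains possible at r3c6. So r3c6=5.
Step 40. [r6c9∈{1}] nothing but 1 survives at r6c9 ⇒ r6c9=1.

Answer: 8 6 4 3 1 7 9 5 2 / 2 9 5 8 4 6 3 1 7 / 1 7 3 2 9 5 8 4 6 / 6 3 9 1 8 2 5 7 4 / 7 2 1 4 5 9 6 8 3 / 4 5 8 7 6 3 2 9 1 / 5 4 2 9 3 1 7 6 8 / 9 1 7 6 2 8 4 3 5 / 3 8 6 5 7 4 1 2 9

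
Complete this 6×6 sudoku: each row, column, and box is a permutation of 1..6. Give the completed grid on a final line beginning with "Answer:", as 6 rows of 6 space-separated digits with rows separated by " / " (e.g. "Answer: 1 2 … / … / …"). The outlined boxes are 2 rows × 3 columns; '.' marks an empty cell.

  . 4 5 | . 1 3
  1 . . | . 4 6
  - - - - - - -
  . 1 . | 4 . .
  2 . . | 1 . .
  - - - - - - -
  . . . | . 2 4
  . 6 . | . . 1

Step 1. [r4c6∈{5}] r4c6 is down to just 5. So r4c6=5.
Step 2. [r4c2∈{3}] only 3 remains possible at r4c2 ⇒ r4c2=3.
Step 3. [r6c5∈{3,5}] r6c5 is the only open cell in col 5 admitting 5 ⇒ r6c5=5.
Step 4. [r3c3∈{6}] r3c3 is down to just 6 ⇒ r3c3=6.
Step 5. [r2c3∈{2,3}] across row 2, 3 lands solely at r2c3, so r2c3=3.
Step 6. [r6c4∈{3}] nothing but 3 survives at r6c4, so r6c4=3.
Step 7. [r5c1∈{3,5}] across row 5, 3 lands solely at r5c1 ⇒ r5c1=3.
Step 8. [r2c4∈{2,5}] across row 2, 5 lands solely at r2c4, so r2c4=5.
Step 9. [r6c3∈{2,4}] row 6 places 2 nowhere but r6c3, so r6c3=2.
Step 10. [r3c5∈{3}] r3c5 is down to just 3. So r3c5=3.
Step 11. [r6c1∈{4}] r6c1 is down to just 4, so r6c1=4.
Step 12. [r4c5∈{6}] nothing but 6 survives at r4c5 ⇒ r4c5=6.
Step 13. [r1c4∈{2}] nothing but 2 survives at r1c4. So r1c4=2.
Step 14. [r1c1∈{6}] r1c1 is down to just 6 ⇒ r1c1=6.
Step 15. [r2c2∈{2}] r2c2 has the single candidate 2, so r2c2=2.
Step 16. [r5c4∈{6}] r5c4's peers cover all but 6 ⇒ r5c4=6.
Step 17. [r5c3∈{1}] nothing but 1 survives at r5c3, so r5c3=1.
Step 18. [r3c6∈{2}] r3c6 has the single candidate 2. So r3c6=2.
Step 19. [r4c3∈{4}] r4c3's peers cover all but 4 ⇒ r4c3=4.
Step 20. [r3c1∈{5}] only 5 remains possible at r3c1, so r3c1=5.
Step 21. [r5c2∈{5}] r5c2's peers cover all but 5 ⇒ r5c2=5.

Answer: 6 4 5 2 1 3 / 1 2 3 5 4 6 / 5 1 6 4 3 2 / 2 3 4 1 6 5 / 3 5 1 6 2 4 / 4 6 2 3 5 1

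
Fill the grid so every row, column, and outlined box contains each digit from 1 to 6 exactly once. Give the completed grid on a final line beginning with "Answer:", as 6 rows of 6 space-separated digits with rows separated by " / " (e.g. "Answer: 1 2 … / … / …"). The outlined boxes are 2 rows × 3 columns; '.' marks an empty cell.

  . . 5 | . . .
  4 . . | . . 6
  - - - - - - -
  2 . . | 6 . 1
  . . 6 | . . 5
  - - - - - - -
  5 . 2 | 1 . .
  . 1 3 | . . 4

Step 1. [r1c6∈{2,3}] r1c6 is the only open cell in col 6 admitting 2, so r1c6=2.
Step 2. [r6c1∈{6}] r6c1's peers cover all but 6, so r6c1=6.
Step 3. [r3c3∈{4}] only 4 remains possible at r3c3 ⇒ r3c3=4.
Step 4. [r3c5∈{3}] r3c5 is down to just 3 ⇒ r3c5=3.
Step 5. [r4c2∈{3}] r4c2 has the single candidate 3 ⇒ r4c2=3.
Step 6. [r2c3∈{1}] r2c3 is down to just 1 ⇒ r2c3=1.
Step 7. [r2c5∈{5}] r2c5's peers cover all but 5 ⇒ r2c5=5.
Step 8. [r6c5∈{2}] r6c5's peers cover all but 2. So r6c5=2.
Step 9. [r4c5∈{4}] nothing but 4 survives at r4c5 ⇒ r4c5=4.
Step 10. [r1c1∈{3}] nothing but 3 survives at r1c1. So r1c1=3.
Step 11. [r1c5∈{1}] r1c5 is down to just 1. So r1c5=1.
Step 12. [r2c2∈{2}] r2c2's peers cover all but 2. So r2c2=2.
Step 13. [r4c1∈{1}] r4c1's peers cover all but 1, so r4c1=1.
Step 14. [r1c2∈{6}] r1c2 is down to just 6. So r1c2=6.
Step 15. [r2c4∈{3}] nothing but 3 survives at r2c4. So r2c4=3.
Step 16. [r1c4∈{4}] r1c4 is down to just 4. So r1c4=4.
Step 17. [r5c5∈{6}] r5c5's peers cover all but 6 ⇒ r5c5=6.
Step 18. [r5c2∈{4}] r5c2 is down to just 4, so r5c2=4.
Step 19. [r5c6∈{3}] r5c6 is down to just 3, so r5c6=3.
Step 20. [r6c4∈{5}] r6c4 is down to just 5. So r6c4=5.
Step 21. [r3c2∈{5}] only 5 remains possible at r3c2, so r3c2=5.
Step 22. [r4c4∈{2}] only 2 remains possible at r4c4, so r4c4=2.

Answer: 3 6 5 4 1 2 / 4 2 1 3 5 6 / 2 5 4 6 3 1 / 1 3 6 2 4 5 / 5 4 2 1 6 3 / 6 1 3 5 2 4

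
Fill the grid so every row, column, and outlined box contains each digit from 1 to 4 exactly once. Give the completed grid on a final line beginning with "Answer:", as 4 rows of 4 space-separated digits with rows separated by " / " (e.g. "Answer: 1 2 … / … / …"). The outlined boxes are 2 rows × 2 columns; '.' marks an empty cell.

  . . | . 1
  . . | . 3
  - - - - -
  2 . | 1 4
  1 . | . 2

Step 1. [r2c1∈{4}] r2c1's peers cover all but 4. So r2c1=4.
Step 2. [r3c2∈{3}] nothing but 3 survives at r3c2, so r3c2=3.
Step 3. [r1c2∈{2}] only 2 remains possible at r1c2 ⇒ r1c2=2.
Step 4. [r1c1∈{3}] r1c1 is down to just 3, so r1c1=3.
Step 5. [r1c3∈{4}] r1c3's peers cover all but 4. So r1c3=4.
Step 6. [r4c3∈{3}] nothing but 3 survives at r4c3, so r4c3=3.
Step 7. [r4c2∈{4}] r4c2 is down to just 4 ⇒ r4c2=4.
Step 8. [r2c3∈{2}] nothing but 2 survives at r2c3. So r2c3=2.
Step 9. [r2c2∈{1}] only 1 remains possible at r2c2. So r2c2=1.

Answer: 3 2 4 1 / 4 1 2 3 / 2 3 1 4 / 1 4 3 2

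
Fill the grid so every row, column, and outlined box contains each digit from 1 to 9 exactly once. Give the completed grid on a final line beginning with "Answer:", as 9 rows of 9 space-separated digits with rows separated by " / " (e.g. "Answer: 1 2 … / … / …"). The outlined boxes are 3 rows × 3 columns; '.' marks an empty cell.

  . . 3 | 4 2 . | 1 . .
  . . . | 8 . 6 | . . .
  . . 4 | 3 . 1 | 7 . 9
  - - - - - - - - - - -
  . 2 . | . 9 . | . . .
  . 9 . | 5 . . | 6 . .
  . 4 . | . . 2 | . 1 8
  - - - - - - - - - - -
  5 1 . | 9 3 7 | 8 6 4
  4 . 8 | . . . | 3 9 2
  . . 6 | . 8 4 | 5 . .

Step 1. [r2c3∈{1,2,5,7,9}] across col 3, 9 lands solely at r2c3 ⇒ r2c3=9.
Step 2. [r6c1∈{3,6,7}] 3 has one home in row 6: r6c1, so r6c1=3.
Step 3. [r4c1∈{1,6,7,8}] box 4 places 6 nowhere but r4c1. So r4c1=6.
Step 4. [r2c5∈{5,7}] 7 has one home in box 2: r2c5 ⇒ r2c5=7.
Step 5. [r5c8∈{2,3,4,7}] in row 5, 2 fits only at r5c8. So r5c8=2.
Step 6. [r5c1∈{1,7,8}] across box 4, 8 lands solely at r5c1. So r5c1=8.
Step 7. [r9c8∈{7}] r9c8 is down to just 7 ⇒ r9c8=7.
Step 8. [r3c5∈{5}] r3c5 has the single candidate 5, so r3c5=5.
Step 9. [r2c2∈{5}] r2c2 is down to just 5. So r2c2=5.
Step 10. [r2c9∈{3}] only 3 remains possible at r2c9. So r2c9=3.
Step 11. [r4c8∈{3,4,5}] in col 8, 3 fits only at r4c8, so r4c8=3.
Step 12. [r4c9∈{5,7}] in box 6, 5 fits only at r4c9. So r4c9=5.
Step 13. [r9c4∈{1,2}] 2 has one home in col 4: r9c4. So r9c4=2.
Step 14. [r3c8∈{8}] r3c8 is down to just 8 ⇒ r3c8=8.
Step 15. [r6c5∈{6}] nothing but 6 survives at r6c5 ⇒ r6c5=6.
Step 16. [r8c5∈{1}] r8c5 has the single candidate 1, so r8c5=1.
Step 17. [r4c4∈{1,7}] 1 has one home in col 4: r4c4. So r4c4=1.
Step 18. [r1c2∈{6,7,8}] across row 1, 8 lands solely at r1c2. So r1c2=8.
Step 19. [r4c3∈{7}] nothing but 7 survives at r4c3. So r4c3=7.
Step 20. [r2c7∈{2,4}] across col 7, 2 lands solely at r2c7, so r2c7=2.
Step 21. [r2c8∈{4}] nothing but 4 survives at r2c8. So r2c8=4.
Step 22. [r6c3∈{5}] only 5 remains possible at r6c3. So r6c3=5.
Step 23. [r8c2∈{7}] r8c2 is down to just 7. So r8c2=7.
Step 24. [r9c2∈{3}] only 3 remains possible at r9c2. So r9c2=3.
Step 25. [r7c3∈{2}] r7c3's peers cover all but 2. So r7c3=2.
Step 26. [r5c3∈{1}] r5c3 has the single candidate 1. So r5c3=1.
Step 27. [r9c9∈{1}] r9c9 has the single candidate 1, so r9c9=1.
Step 28. [r1c1∈{7}] only 7 remains possible at r1c1, so r1c1=7.
Step 29. [r5c5∈{4}] nothing but 4 survives at r5c5 ⇒ r5c5=4.
Step 30. [r5c9∈{7}] only 7 remains possible at r5c9 ⇒ r5c9=7.
Step 31. [r8c4∈{6}] nothing but 6 survives at r8c4 ⇒ r8c4=6.
Step 32. [r3c1∈{2}] r3c1's peers cover all but 2. So r3c1=2.
Step 33. [r4c7∈{4}] nothing but 4 survives at r4c7, so r4c7=4.
Step 34. [r9c1∈{9}] r9c1's peers cover all but 9 ⇒ r9c1=9.
Step 35. [r1c6∈{9}] r1c6 is down to just 9. So r1c6=9.
Step 36. [r5c6∈{3}] r5c6 is down to just 3, so r5c6=3.
Step 37. [r8c6∈{5}] r8c6 has the single candidate 5, so r8c6=5.
Step 38. [r6c4∈{7}] nothing but 7 survives at r6c4. So r6c4=7.
Step 39. [r4c6∈{8}] r4c6's peers cover all but 8. So r4c6=8.
Step 40. [r1c8∈{5}] r1c8 has the single candidate 5, so r1c8=5.
Step 41. [r1c9∈{6}] nothing but 6 survives at r1c9 ⇒ r1c9=6.
Step 42. [r6c7∈{9}] r6c7's peers cover all but 9 ⇒ r6c7=9.
Step 43. [r3c2∈{6}] r3c2's peers cover all but 6 ⇒ r3c2=6.
Step 44. [r2c1∈{1}] r2c1 has the single candidate 1 ⇒ r2c1=1.

Answer: 7 8 3 4 2 9 1 5 6 / 1 5 9 8 7 6 2 4 3 / 2 6 4 3 5 1 7 8 9 / 6 2 7 1 9 8 4 3 5 / 8 9 1 5 4 3 6 2 7 / 3 4 5 7 6 2 9 1 8 / 5 1 2 9 3 7 8 6 4 / 4 7 8 6 1 5 3 9 2 / 9 3 6 2 8 4 5 7 1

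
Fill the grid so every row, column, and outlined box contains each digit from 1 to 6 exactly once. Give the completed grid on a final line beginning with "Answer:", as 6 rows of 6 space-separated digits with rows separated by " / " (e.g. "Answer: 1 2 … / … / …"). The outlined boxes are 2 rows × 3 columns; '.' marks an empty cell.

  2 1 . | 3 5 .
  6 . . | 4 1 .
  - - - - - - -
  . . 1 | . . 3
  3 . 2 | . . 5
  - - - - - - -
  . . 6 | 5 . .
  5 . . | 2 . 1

Step 1. [r6c5∈{3,4,6}] 6 has one home in row 6: r6c5. So r6c5=6.
Step 2. [r3c1∈{4}] r3c1's peers cover all but 4 ⇒ r3c1=4.
Step 3. [r4c2∈{6}] r4c2 has the single candidate 6 ⇒ r4c2=6.
Step 4. [r5c5∈{3,4}] r5c5 is the only open cell in col 5 admitting 3 ⇒ r5c5=3.
Step 5. [r2c3∈{3,5}] across col 3, 5 lands solely at r2c3 ⇒ r2c3=5.
Step 6. [r6c3∈{3,4}] in col 3, 3 fits only at r6c3 ⇒ r6c3=3.
Step 7. [r6c2∈{4}] r6c2 has the single candidate 4 ⇒ r6c2=4.
Step 8. [r3c4∈{6}] r3c4 is down to just 6 ⇒ r3c4=6.
Step 9. [r4c4∈{1}] nothing but 1 survives at r4c4 ⇒ r4c4=1.
Step 10. [r4c5∈{4}] only 4 remains possible at r4c5 ⇒ r4c5=4.
Step 11. [r3c5∈{2}] r3c5's peers cover all but 2 ⇒ r3c5=2.
Step 12. [r5c1∈{1}] nothing but 1 survives at r5c1. So r5c1=1.
Step 13. [r1c3∈{4}] r1c3's peers cover all but 4 ⇒ r1c3=4.
Step 14. [r2c6∈{2}] r2c6 is down to just 2. So r2c6=2.
Step 15. [r2c2∈{3}] only 3 remains possible at r2c2. So r2c2=3.
Step 16. [r5c6∈{4}] r5c6 is down to just 4. So r5c6=4.
Step 17. [r1c6∈{6}] r1c6's peers cover all but 6, so r1c6=6.
Step 18. [r5c2∈{2}] r5c2's peers cover all but 2. So r5c2=2.
Step 19. [r3c2∈{5}] r3c2 is down to just 5. So r3c2=5.

Answer: 2 1 4 3 5 6 / 6 3 5 4 1 2 / 4 5 1 6 2 3 / 3 6 2 1 4 5 / 1 2 6 5 3 4 / 5 4 3 2 6 1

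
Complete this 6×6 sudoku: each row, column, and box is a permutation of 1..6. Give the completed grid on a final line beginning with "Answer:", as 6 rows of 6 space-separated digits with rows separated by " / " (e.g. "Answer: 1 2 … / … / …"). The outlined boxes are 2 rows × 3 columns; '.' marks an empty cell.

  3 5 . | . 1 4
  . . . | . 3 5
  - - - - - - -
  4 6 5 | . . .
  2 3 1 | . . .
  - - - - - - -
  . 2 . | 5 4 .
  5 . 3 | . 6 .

Step 1. [r2c3∈{2,4,6}] 4 has one home in col 3: r2c3. So r2c3=4.
Step 2. [r2c4∈{2,6}] in row 2, 2 fits only at r2c4, so r2c4=2.
Step 3. [r6c4∈{1}] r6c4 has the single candidate 1 ⇒ r6c4=1.
Step 4. [r2c1∈{1,6}] across row 2, 6 lands solely at r2c1, so r2c1=6.
Step 5. [r3c6∈{1,2,3}] 1 has one home in row 3: r3c6. So r3c6=1.
Step 6. [r4c4∈{4,6}] r4c4 is the only open cell in row 4 admitting 4 ⇒ r4c4=4.
Step 7. [r3c5∈{2}] r3c5 has the single candidate 2. So r3c5=2.
Step 8. [r4c6∈{6}] only 6 remains possible at r4c6 ⇒ r4c6=6.
Step 9. [r3c4∈{3}] r3c4 is down to just 3. So r3c4=3.
Step 10. [r4c5∈{5}] r4c5 has the single candidate 5. So r4c5=5.
Step 11. [r5c1∈{1}] r5c1 has the single candidate 1 ⇒ r5c1=1.
Step 12. [r1c4∈{6}] r1c4's peers cover all but 6 ⇒ r1c4=6.
Step 13. [r6c6∈{2}] r6c6's peers cover all but 2, so r6c6=2.
Step 14. [r2c2∈{1}] nothing but 1 survives at r2c2 ⇒ r2c2=1.
Step 15. [r6c2∈{4}] nothing but 4 survives at r6c2, so r6c2=4.
Step 16. [r5c3∈{6}] only 6 remains possible at r5c3, so r5c3=6.
Step 17. [r1c3∈{2}] r1c3 has the single candidate 2 ⇒ r1c3=2.
Step 18. [r5c6∈{3}] r5c6's peers cover all but 3 ⇒ r5c6=3.

Answer: 3 5 2 6 1 4 / 6 1 4 2 3 5 / 4 6 5 3 2 1 / 2 3 1 4 5 6 / 1 2 6 5 4 3 / 5 4 3 1 6 2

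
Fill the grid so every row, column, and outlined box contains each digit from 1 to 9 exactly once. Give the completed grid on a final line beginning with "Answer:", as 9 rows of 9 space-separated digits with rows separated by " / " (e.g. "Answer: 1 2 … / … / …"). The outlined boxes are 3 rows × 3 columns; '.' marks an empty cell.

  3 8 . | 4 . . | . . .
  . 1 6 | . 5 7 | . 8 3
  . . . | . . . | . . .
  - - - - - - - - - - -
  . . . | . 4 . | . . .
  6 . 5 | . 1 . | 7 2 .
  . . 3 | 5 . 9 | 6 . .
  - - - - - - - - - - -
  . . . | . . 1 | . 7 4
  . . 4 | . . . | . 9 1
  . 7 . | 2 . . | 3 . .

Step 1. [r6c9∈{8}] r6c9's peers cover all but 8, so r6c9=8.
Step 2. [r2c4∈{9}] r2c4 has the single candidate 9 ⇒ r2c4=9.
Step 3. [r3c4∈{1,3,6,8}] in col 4, 1 fits only at r3c4, so r3c4=1.
Step 4. [r5c9∈{9}] nothing but 9 survives at r5c9. So r5c9=9.
Step 5. [r4c9∈{5}] only 5 remains possible at r4c9. So r4c9=5.
Step 6. [r9c9∈{6}] r9c9 has the single candidate 6, so r9c9=6.
Step 7. [r9c8∈{5}] r9c8 is down to just 5. So r9c8=5.
Step 8. [r4c7∈{1}] r4c7 has the single candidate 1 ⇒ r4c7=1.
Step 9. [r8c6∈{3,5,6,8}] col 6 places 5 nowhere but r8c6, so r8c6=5.
Step 10. [r6c1∈{1,2,4,7}] in row 6, 1 fits only at r6c1, so r6c1=1.
Step 11. [r1c7∈{2,5,9}] 5 has one home in row 1: r1c7. So r1c7=5.
Step 12. [r1c3∈{2,7,9}] r1c3 is the only open cell in row 1 admitting 9, so r1c3=9.
Step 13. [r6c5∈{2,7}] across row 6, 7 lands solely at r6c5, so r6c5=7.
Step 14. [r4c6∈{2,3,6,8}] 2 has one home in box 5: r4c6. So r4c6=2.
Step 15. [r1c6∈{6}] r1c6's peers cover all but 6, so r1c6=6.
Step 16. [r6c2∈{2,4}] 2 has one home in row 6: r6c2 ⇒ r6c2=2.
Step 17. [r4c4∈{3,6,8}] in row 4, 6 fits only at r4c4 ⇒ r4c4=6.
Step 18. [r4c2∈{9}] nothing but 9 survives at r4c2 ⇒ r4c2=9.
Step 19. [r8c4∈{3,7,8}] r8c4 is the only open cell in row 8 admitting 7 ⇒ r8c4=7.
Step 20. [r1c5∈{2}] only 2 remains possible at r1c5 ⇒ r1c5=2.
Step 21. [r3c9∈{2,7}] in col 9, 2 fits only at r3c9. So r3c9=2.
Step 22. [r7c3∈{2,8}] 2 has one home in col 3: r7c3. So r7c3=2.
Step 23. [r8c1∈{8}] only 8 remains possible at r8c1. So r8c1=8.
Step 24. [r2c7∈{4}] r2c7's peers cover all but 4. So r2c7=4.
Step 25. [r3c1∈{4,5,7}] r3c1 is the only open cell in col 1 admitting 4. So r3c1=4.
Step 26. [r9c1∈{9}] nothing but 9 survives at r9c1 ⇒ r9c1=9.
Step 27. [r9c5∈{8}] nothing but 8 survives at r9c5. So r9c5=8.
Step 28. [r7c4∈{3}] r7c4 is down to just 3. So r7c4=3.
Step 29. [r8c5∈{6}] r8c5's peers cover all but 6, so r8c5=6.
Step 30. [r5c6∈{3,8}] row 5 places 3 nowhere but r5c6 ⇒ r5c6=3.
Step 31. [r7c2∈{5,6}] 6 has one home in row 7: r7c2, so r7c2=6.
Step 32. [r4c3∈{7,8}] row 4 places 8 nowhere but r4c3, so r4c3=8.
Step 33. [r5c4∈{8}] nothing but 8 survives at r5c4, so r5c4=8.
Step 34. [r3c6∈{8}] r3c6's peers cover all but 8. So r3c6=8.
Step 35. [r8c7∈{2}] r8c7's peers cover all but 2 ⇒ r8c7=2.
Step 36. [r4c8∈{3}] only 3 remains possible at r4c8 ⇒ r4c8=3.
Step 37. [r9c6∈{4}] r9c6 is down to just 4, so r9c6=4.
Step 38. [r3c5∈{3}] nothing but 3 survives at r3c5. So r3c5=3.
Step 39. [r3c3∈{7}] nothing but 7 survives at r3c3. So r3c3=7.
Step 40. [r1c8∈{1}] r1c8 has the single candidate 1, so r1c8=1.
Step 41. [r7c7∈{8}] only 8 remains possible at r7c7 ⇒ r7c7=8.
Step 42. [r1c9∈{7}] r1c9's peers cover all but 7 ⇒ r1c9=7.
Step 43. [r3c7∈{9}] nothing but 9 survives at r3c7, so r3c7=9.
Step 44. [r4c1∈{7}] r4c1 is down to just 7. So r4c1=7.
Step 45. [r9c3∈{1}] only 1 remains possible at r9c3, so r9c3=1.
Step 46. [r2c1∈{2}] r2c1 is down to just 2, so r2c1=2.
Step 47. [r3c8∈{6}] r3c8's peers cover all but 6 ⇒ r3c8=6.
Step 48. [r3c2∈{5}] nothing but 5 survives at r3c2 ⇒ r3c2=5.
Step 49. [r6c8∈{4}] nothing but 4 survives at r6c8. So r6c8=4.
Step 50. [r7c5∈{9}] r7c5 has the single candidate 9. So r7c5=9.
Step 51. [r5c2∈{4}] only 4 remains possible at r5c2. So r5c2=4.
Step 52. [r7c1∈{5}] r7c1's peers cover all but 5. So r7c1=5.
Step 53. [r8c2∈{3}] r8c2 has the single candidate 3. So r8c2=3.

Answer: 3 8 9 4 2 6 5 1 7 / 2 1 6 9 5 7 4 8 3 / 4 5 7 1 3 8 9 6 2 / 7 9 8 6 4 2 1 3 5 / 6 4 5 8 1 3 7 2 9 / 1 2 3 5 7 9 6 4 8 / 5 6 2 3 9 1 8 7 4 / 8 3 4 7 6 5 2 9 1 / 9 7 1 2 8 4 3 5 6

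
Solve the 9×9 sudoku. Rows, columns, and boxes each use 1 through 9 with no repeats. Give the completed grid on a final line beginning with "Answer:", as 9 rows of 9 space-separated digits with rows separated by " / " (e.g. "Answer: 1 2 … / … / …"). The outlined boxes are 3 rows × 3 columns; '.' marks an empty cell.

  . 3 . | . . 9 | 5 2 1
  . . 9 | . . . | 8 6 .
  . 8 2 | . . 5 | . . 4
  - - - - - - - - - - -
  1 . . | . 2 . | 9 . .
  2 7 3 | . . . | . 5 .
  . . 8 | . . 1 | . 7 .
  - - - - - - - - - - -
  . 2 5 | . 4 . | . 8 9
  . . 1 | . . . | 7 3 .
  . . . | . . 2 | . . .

Step 1. [r4c8∈{4}] r4c8's peers cover all but 4. So r4c8=4.
Step 2. [r4c3∈{6}] only 6 remains possible at r4c3 ⇒ r4c3=6.
Step 3. [r2c9∈{3,7}] r2c9 is the only open cell in col 9 admitting 7. So r2c9=7.
Step 4. [r9c7∈{1,4,6}] 4 has one home in col 7: r9c7 ⇒ r9c7=4.
Step 5. [r1c3∈{4,7}] in col 3, 4 fits only at r1c3, so r1c3=4.
Step 6. [r9c3∈{7}] only 7 remains possible at r9c3 ⇒ r9c3=7.
Step 7. [r4c2∈{5}] r4c2's peers cover all but 5, so r4c2=5.
Step 8. [r8c9∈{2,5,6}] 2 has one home in row 8: r8c9. So r8c9=2.
Step 9. [r2c4∈{1,2,3,4}] in row 2, 2 fits only at r2c4. So r2c4=2.
Step 10. [r9c9∈{5,6}] r9c9 is the only open cell in col 9 admitting 5 ⇒ r9c9=5.
Step 11. [r7c7∈{1,6}] box 9 places 6 nowhere but r7c7, so r7c7=6.
Step 12. [r7c4∈{1,3,7}] in row 7, 1 fits only at r7c4. So r7c4=1.
Step 13. [r3c5∈{1,3,6,7}] in row 3, 1 fits only at r3c5. So r3c5=1.
Step 14. [r1c5∈{6,7,8}] r1c5 is the only open cell in col 5 admitting 7. So r1c5=7.
Step 15. [r1c4∈{6,8}] in row 1, 8 fits only at r1c4. So r1c4=8.
Step 16. [r3c4∈{3,6}] across box 2, 6 lands solely at r3c4, so r3c4=6.
Step 17. [r2c5∈{3}] nothing but 3 survives at r2c5. So r2c5=3.
Step 18. [r4c4∈{3,7}] 7 has one home in col 4: r4c4, so r4c4=7.
Step 19. [r7c1∈{3}] r7c1 has the single candidate 3. So r7c1=3.
Step 20. [r4c6∈{3,8}] 3 has one home in col 6: r4c6. So r4c6=3.
Step 21. [r1c1∈{6}] nothing but 6 survives at r1c1 ⇒ r1c1=6.
Step 22. [r6c9∈{3,6}] col 9 places 3 nowhere but r6c9. So r6c9=3.
Step 23. [r6c5∈{5,6,9}] across row 6, 6 lands solely at r6c5 ⇒ r6c5=6.
Step 24. [r8c5∈{5,8,9}] in col 5, 5 fits only at r8c5 ⇒ r8c5=5.
Step 25. [r8c4∈{9}] only 9 remains possible at r8c4. So r8c4=9.
Step 26. [r9c5∈{8}] r9c5's peers cover all but 8. So r9c5=8.
Step 27. [r5c6∈{4,8}] r5c6 is the only open cell in col 6 admitting 8, so r5c6=8.
Step 28. [r9c2∈{6,9}] r9c2 is the only open cell in row 9 admitting 6. So r9c2=6.
Step 29. [r8c2∈{4}] r8c2 is down to just 4. So r8c2=4.
Step 30. [r6c1∈{4,9}] 4 has one home in col 1: r6c1 ⇒ r6c1=4.
Step 31. [r9c8∈{1}] nothing but 1 survives at r9c8. So r9c8=1.
Step 32. [r5c7∈{1}] nothing but 1 survives at r5c7. So r5c7=1.
Step 33. [r3c7∈{3}] nothing but 3 survives at r3c7. So r3c7=3.
Step 34. [r7c6∈{7}] r7c6 is down to just 7 ⇒ r7c6=7.
Step 35. [r2c1∈{5}] nothing but 5 survives at r2c1, so r2c1=5.
Step 36. [r8c1∈{8}] r8c1's peers cover all but 8, so r8c1=8.
Step 37. [r6c2∈{9}] r6c2's peers cover all but 9 ⇒ r6c2=9.
Step 38. [r5c5∈{9}] nothing but 9 survives at r5c5 ⇒ r5c5=9.
Step 39. [r3c1∈{7}] r3c1 has the single candidate 7 ⇒ r3c1=7.
Step 40. [r2c6∈{4}] r2c6's peers cover all but 4. So r2c6=4.
Step 41. [r3c8∈{9}] only 9 remains possible at r3c8 ⇒ r3c8=9.
Step 42. [r6c4∈{5}] nothing but 5 survives at r6c4 ⇒ r6c4=5.
Step 43. [r6c7∈{2}] r6c7's peers cover all but 2. So r6c7=2.
Step 44. [r9c1∈{9}] nothing but 9 survives at r9c1 ⇒ r9c1=9.
Step 45. [r5c9∈{6}] nothing but 6 survives at r5c9. So r5c9=6.
Step 46. [r4c9∈{8}] nothing but 8 survives at r4c9, so r4c9=8.
Step 47. [r5c4∈{4}] r5c4's peers cover all but 4. So r5c4=4.
Step 48. [r8c6∈{6}] r8c6 is down to just 6. So r8c6=6.
Step 49. [r2c2∈{1}] r2c2 has the single candidate 1, so r2c2=1.
Step 50. [r9c4∈{3}] r9c4's peers cover all but 3. So r9c4=3.

Answer: 6 3 4 8 7 9 5 2 1 / 5 1 9 2 3 4 8 6 7 / 7 8 2 6 1 5 3 9 4 / 1 5 6 7 2 3 9 4 8 / 2 7 3 4 9 8 1 5 6 / 4 9 8 5 6 1 2 7 3 / 3 2 5 1 4 7 6 8 9 / 8 4 1 9 5 6 7 3 2 / 9 6 7 3 8 2 4 1 5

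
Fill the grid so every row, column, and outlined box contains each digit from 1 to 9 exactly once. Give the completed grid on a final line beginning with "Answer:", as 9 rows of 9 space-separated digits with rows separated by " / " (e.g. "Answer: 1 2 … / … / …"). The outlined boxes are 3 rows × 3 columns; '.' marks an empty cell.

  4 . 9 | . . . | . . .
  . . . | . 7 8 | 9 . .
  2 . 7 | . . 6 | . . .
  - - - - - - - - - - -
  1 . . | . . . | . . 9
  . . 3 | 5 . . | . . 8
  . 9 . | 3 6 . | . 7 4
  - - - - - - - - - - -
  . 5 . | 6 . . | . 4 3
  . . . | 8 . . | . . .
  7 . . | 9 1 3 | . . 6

Step 1. [r7c5∈{2}] nothing but 2 survives at r7c5, so r7c5=2.
Step 2. [r5c1∈{6}] nothing but 6 survives at r5c1 ⇒ r5c1=6.
Step 3. [r3c7∈{1,3,4,5,8}] in col 7, 4 fits only at r3c7, so r3c7=4.
Step 4. [r3c4∈{1}] r3c4 has the single candidate 1 ⇒ r3c4=1.
Step 5. [r3c9∈{5}] r3c9's peers cover all but 5, so r3c9=5.
Step 6. [r1c4∈{2}] r1c4 is down to just 2, so r1c4=2.
Step 7. [r5c6∈{1,2,4,7,9}] 9 has one home in col 6: r5c6. So r5c6=9.
Step 8. [r5c5∈{4}] r5c5's peers cover all but 4, so r5c5=4.
Step 9. [r8c5∈{5}] r8c5 is down to just 5, so r8c5=5.
Step 10. [r1c5∈{3}] only 3 remains possible at r1c5 ⇒ r1c5=3.
Step 11. [r4c7∈{2,3,5,6}] in col 7, 3 fits only at r4c7 ⇒ r4c7=3.
Step 12. [r1c7∈{1,6,7,8}] 6 has one home in col 7: r1c7. So r1c7=6.
Step 13. [r7c6∈{7}] r7c6 has the single candidate 7, so r7c6=7.
Step 14. [r4c6∈{2}] nothing but 2 survives at r4c6 ⇒ r4c6=2.
Step 15. [r8c7∈{1,2,7}] col 7 places 7 nowhere but r8c7, so r8c7=7.
Step 16. [r8c8∈{1,2,9}] col 8 places 9 nowhere but r8c8, so r8c8=9.
Step 17. [r4c5∈{8}] nothing but 8 survives at r4c5, so r4c5=8.
Step 18. [r5c2∈{2,7}] 7 has one home in row 5: r5c2. So r5c2=7.
Step 19. [r6c3∈{2,5,8}] in box 4, 2 fits only at r6c3, so r6c3=2.
Step 20. [r4c2∈{4}] only 4 remains possible at r4c2 ⇒ r4c2=4.
Step 21. [r4c3∈{5}] nothing but 5 survives at r4c3, so r4c3=5.
Step 22. [r9c8∈{2,5,8}] across col 8, 5 lands solely at r9c8, so r9c8=5.
Step 23. [r8c1∈{3}] r8c1 has the single candidate 3. So r8c1=3.
Step 24. [r9c3∈{4,8}] row 9 places 4 nowhere but r9c3, so r9c3=4.
Step 25. [r7c3∈{1,8}] across col 3, 8 lands solely at r7c3. So r7c3=8.
Step 26. [r7c7∈{1}] r7c7 has the single candidate 1, so r7c7=1.
Step 27. [r5c8∈{1,2}] 1 has one home in row 5: r5c8 ⇒ r5c8=1.
Step 28. [r8c9∈{2}] only 2 remains possible at r8c9. So r8c9=2.
Step 29. [r2c9∈{1}] r2c9's peers cover all but 1. So r2c9=1.
Step 30. [r1c2∈{1,8}] across row 1, 1 lands solely at r1c2 ⇒ r1c2=1.
Step 31. [r2c3∈{6}] r2c3's peers cover all but 6 ⇒ r2c3=6.
Step 32. [r2c2∈{3}] nothing but 3 survives at r2c2 ⇒ r2c2=3.
Step 33. [r1c8∈{8}] only 8 remains possible at r1c8. So r1c8=8.
Step 34. [r8c2∈{6}] r8c2 has the single candidate 6 ⇒ r8c2=6.
Step 35. [r8c3∈{1}] only 1 remains possible at r8c3 ⇒ r8c3=1.
Step 36. [r5c7∈{2}] r5c7 is down to just 2 ⇒ r5c7=2.
Step 37. [r2c1∈{5}] only 5 remains possible at r2c1, so r2c1=5.
Step 38. [r3c5∈{9}] r3c5 is down to just 9 ⇒ r3c5=9.
Step 39. [r2c8∈{2}] r2c8's peers cover all but 2. So r2c8=2.
Step 40. [r6c6∈{1}] r6c6 is down to just 1 ⇒ r6c6=1.
Step 41. [r1c9∈{7}] r1c9's peers cover all but 7, so r1c9=7.
Step 42. [r7c1∈{9}] r7c1 has the single candidate 9. So r7c1=9.
Step 43. [r9c7∈{8}] r9c7's peers cover all but 8 ⇒ r9c7=8.
Step 44. [r6c7∈{5}] nothing but 5 survives at r6c7. So r6c7=5.
Step 45. [r6c1∈{8}] r6c1's peers cover all but 8, so r6c1=8.
Step 46. [r8c6∈{4}] r8c6 has the single candidate 4, so r8c6=4.
Step 47. [r1c6∈{5}] only 5 remains possible at r1c6 ⇒ r1c6=5.
Step 48. [r3c2∈{8}] r3c2's peers cover all but 8 ⇒ r3c2=8.
Step 49. [r9c2∈{2}] only 2 remains possible at r9c2, so r9c2=2.
Step 50. [r4c8∈{6}] r4c8's peers cover all but 6. So r4c8=6.
Step 51. [r4c4∈{7}] nothing but 7 survives at r4c4 ⇒ r4c4=7.
Step 52. [r2c4∈{4}] r2c4 has the single candidate 4, so r2c4=4.
Step 53. [r3c8∈{3}] only 3 remains possible at r3c8 ⇒ r3c8=3.

Answer: 4 1 9 2 3 5 6 8 7 / 5 3 6 4 7 8 9 2 1 / 2 8 7 1 9 6 4 3 5 / 1 4 5 7 8 2 3 6 9 / 6 7 3 5 4 9 2 1 8 / 8 9 2 3 6 1 5 7 4 / 9 5 8 6 2 7 1 4 3 / 3 6 1 8 5 4 7 9 2 / 7 2 4 9 1 3 8 5 6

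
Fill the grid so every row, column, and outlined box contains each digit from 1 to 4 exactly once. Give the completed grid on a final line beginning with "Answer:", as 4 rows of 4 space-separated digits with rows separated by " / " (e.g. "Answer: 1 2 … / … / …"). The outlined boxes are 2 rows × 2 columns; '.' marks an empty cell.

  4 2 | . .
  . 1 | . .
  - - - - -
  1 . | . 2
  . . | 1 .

Step 1. [r1c3∈{3}] nothing but 3 survives at r1c3 ⇒ r1c3=3.
Step 2. [r4c4∈{3,4}] across col 4, 3 lands solely at r4c4. So r4c4=3.
Step 3. [r3c3∈{4}] r3c3 is down to just 4, so r3c3=4.
Step 4. [r2c4∈{4}] only 4 remains possible at r2c4, so r2c4=4.
Step 5. [r2c1∈{3}] r2c1 is down to just 3 ⇒ r2c1=3.
Step 6. [r4c1∈{2}] only 2 remains possible at r4c1 ⇒ r4c1=2.
Step 7. [r2c3∈{2}] r2c3 has the single candidate 2, so r2c3=2.
Step 8. [r4c2∈{4}] r4c2's peers cover all but 4. So r4c2=4.
Step 9. [r3c2∈{3}] nothing but 3 survives at r3c2, so r3c2=3.
Step 10. [r1c4∈{1}] r1c4's peers cover all but 1, so r1c4=1.

Answer: 4 2 3 1 / 3 1 2 4 / 1 3 4 2 / 2 4 1 3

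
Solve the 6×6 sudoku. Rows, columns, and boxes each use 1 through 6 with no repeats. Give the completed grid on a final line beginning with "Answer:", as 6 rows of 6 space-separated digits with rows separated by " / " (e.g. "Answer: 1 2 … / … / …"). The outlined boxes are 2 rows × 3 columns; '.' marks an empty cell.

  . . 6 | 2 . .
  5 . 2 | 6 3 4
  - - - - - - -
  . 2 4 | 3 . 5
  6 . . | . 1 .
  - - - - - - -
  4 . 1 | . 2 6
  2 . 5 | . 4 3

Step 1. [r1c2∈{1,3,4}] row 1 places 4 nowhere but r1c2, so r1c2=4.
Step 2. [r2c2∈{1}] only 1 remains possible at r2c2 ⇒ r2c2=1.
Step 3. [r5c2∈{3}] nothing but 3 survives at r5c2. So r5c2=3.
Step 4. [r1c1∈{3}] r1c1 is down to just 3. So r1c1=3.
Step 5. [r4c2∈{5}] only 5 remains possible at r4c2 ⇒ r4c2=5.
Step 6. [r4c6∈{2}] nothing but 2 survives at r4c6. So r4c6=2.
Step 7. [r4c4∈{4}] nothing but 4 survives at r4c4. So r4c4=4.
Step 8. [r5c4∈{5}] r5c4 is down to just 5 ⇒ r5c4=5.
Step 9. [r1c5∈{5}] r1c5's peers cover all but 5 ⇒ r1c5=5.
Step 10. [r1c6∈{1}] r1c6 is down to just 1. So r1c6=1.
Step 11. [r3c1∈{1}] nothing but 1 survives at r3c1 ⇒ r3c1=1.
Step 12. [r6c4∈{1}] only 1 remains possible at r6c4 ⇒ r6c4=1.
Step 13. [r3c5∈{6}] r3c5 has the single candidate 6 ⇒ r3c5=6.
Step 14. [r6c2∈{6}] nothing but 6 survives at r6c2. So r6c2=6.
Step 15. [r4c3∈{3}] only 3 remains possible at r4c3, so r4c3=3.

Answer: 3 4 6 2 5 1 / 5 1 2 6 3 4 / 1 2 4 3 6 5 / 6 5 3 4 1 2 / 4 3 1 5 2 6 / 2 6 5 1 4 3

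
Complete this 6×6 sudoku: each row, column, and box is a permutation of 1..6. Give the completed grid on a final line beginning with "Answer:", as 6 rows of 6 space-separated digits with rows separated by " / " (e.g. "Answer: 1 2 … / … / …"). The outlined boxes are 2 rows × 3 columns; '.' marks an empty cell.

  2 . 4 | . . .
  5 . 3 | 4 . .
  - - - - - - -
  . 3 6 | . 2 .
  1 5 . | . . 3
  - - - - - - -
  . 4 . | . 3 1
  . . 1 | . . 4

Step 1. [r4c4∈{6}] r4c4 has the single candidate 6, so r4c4=6.
Step 2. [r6c5∈{5,6}] r6c5 is the only open cell in box 6 admitting 6, so r6c5=6.
Step 3. [r6c4∈{2,5}] 5 has one home in row 6: r6c4, so r6c4=5.
Step 4. [r2c5∈{1}] r2c5's peers cover all but 1. So r2c5=1.
Step 5. [r2c2∈{6}] r2c2 has the single candidate 6. So r2c2=6.
Step 6. [r1c5∈{5}] r1c5 has the single candidate 5. So r1c5=5.
Step 7. [r4c3∈{2}] r4c3 has the single candidate 2 ⇒ r4c3=2.
Step 8. [r6c1∈{3}] only 3 remains possible at r6c1 ⇒ r6c1=3.
Step 9. [r3c1∈{4}] r3c1's peers cover all but 4. So r3c1=4.
Step 10. [r1c2∈{1}] r1c2's peers cover all but 1. So r1c2=1.
Step 11. [r4c5∈{4}] only 4 remains possible at r4c5. So r4c5=4.
Step 12. [r1c6∈{6}] r1c6's peers cover all but 6, so r1c6=6.
Step 13. [r1c4∈{3}] r1c4's peers cover all but 3, so r1c4=3.
Step 14. [r5c4∈{2}] only 2 remains possible at r5c4 ⇒ r5c4=2.
Step 15. [r3c6∈{5}] r3c6 has the single candidate 5 ⇒ r3c6=5.
Step 16. [r5c1∈{6}] r5c1's peers cover all but 6 ⇒ r5c1=6.
Step 17. [r5c3∈{5}] r5c3's peers cover all but 5. So r5c3=5.
Step 18. [r2c6∈{2}] nothing but 2 survives at r2c6. So r2c6=2.
Step 19. [r3c4∈{1}] r3c4's peers cover all but 1 ⇒ r3c4=1.
Step 20. [r6c2∈{2}] r6c2 has the single candidate 2. So r6c2=2.

Answer: 2 1 4 3 5 6 / 5 6 3 4 1 2 / 4 3 6 1 2 5 / 1 5 2 6 4 3 / 6 4 5 2 3 1 / 3 2 1 5 6 4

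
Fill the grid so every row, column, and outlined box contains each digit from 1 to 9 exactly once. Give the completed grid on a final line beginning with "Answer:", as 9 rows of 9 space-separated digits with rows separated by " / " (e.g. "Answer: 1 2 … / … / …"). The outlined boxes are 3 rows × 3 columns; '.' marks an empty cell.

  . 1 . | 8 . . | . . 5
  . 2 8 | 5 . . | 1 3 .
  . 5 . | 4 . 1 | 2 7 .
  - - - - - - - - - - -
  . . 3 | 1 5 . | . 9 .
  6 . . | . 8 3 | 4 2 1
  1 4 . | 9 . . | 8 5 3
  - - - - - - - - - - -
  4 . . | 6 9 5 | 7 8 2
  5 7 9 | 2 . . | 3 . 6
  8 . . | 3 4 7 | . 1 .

Step 1. [r1c8∈{4,6}] col 8 places 6 nowhere but r1c8 ⇒ r1c8=6.
Step 2. [r1c7∈{9}] nothing but 9 survives at r1c7 ⇒ r1c7=9.
Step 3. [r4c1∈{2,7}] r4c1 is the only open cell in col 1 admitting 2. So r4c1=2.
Step 4. [r6c3∈{7}] nothing but 7 survives at r6c3, so r6c3=7.
Step 5. [r3c3∈{6}] only 6 remains possible at r3c3. So r3c3=6.
Step 6. [r3c1∈{3,9}] row 3 places 9 nowhere but r3c1. So r3c1=9.
Step 7. [r1c1∈{3,7}] 3 has one home in col 1: r1c1 ⇒ r1c1=3.
Step 8. [r1c5∈{2,7}] in row 1, 7 fits only at r1c5. So r1c5=7.
Step 9. [r6c5∈{2,6}] in col 5, 2 fits only at r6c5, so r6c5=2.
Step 10. [r6c6∈{6}] nothing but 6 survives at r6c6, so r6c6=6.
Step 11. [r5c2∈{9}] r5c2 is down to just 9, so r5c2=9.
Step 12. [r7c3∈{1}] nothing but 1 survives at r7c3, so r7c3=1.
Step 13. [r8c5∈{1}] only 1 remains possible at r8c5, so r8c5=1.
Step 14. [r3c5∈{3}] nothing but 3 survives at r3c5. So r3c5=3.
Step 15. [r5c3∈{5}] r5c3's peers cover all but 5. So r5c3=5.
Step 16. [r4c6∈{4}] r4c6 has the single candidate 4. So r4c6=4.
Step 17. [r2c6∈{9}] r2c6 is down to just 9. So r2c6=9.
Step 18. [r8c8∈{4}] r8c8 has the single candidate 4 ⇒ r8c8=4.
Step 19. [r9c9∈{9}] only 9 remains possible at r9c9. So r9c9=9.
Step 20. [r5c4∈{7}] only 7 remains possible at r5c4 ⇒ r5c4=7.
Step 21. [r8c6∈{8}] only 8 remains possible at r8c6, so r8c6=8.
Step 22. [r1c6∈{2}] r1c6 has the single candidate 2 ⇒ r1c6=2.
Step 23. [r9c3∈{2}] only 2 remains possible at r9c3, so r9c3=2.
Step 24. [r3c9∈{8}] r3c9 is down to just 8, so r3c9=8.
Step 25. [r1c3∈{4}] r1c3 has the single candidate 4 ⇒ r1c3=4.
Step 26. [r4c2∈{8}] r4c2 is down to just 8. So r4c2=8.
Step 27. [r4c9∈{7}] only 7 remains possible at r4c9 ⇒ r4c9=7.
Step 28. [r2c9∈{4}] r2c9 has the single candidate 4 ⇒ r2c9=4.
Step 29. [r4c7∈{6}] only 6 remains possible at r4c7 ⇒ r4c7=6.
Step 30. [r2c5∈{6}] r2c5 has the single candidate 6 ⇒ r2c5=6.
Step 31. [r9c2∈{6}] nothing but 6 survives at r9c2 ⇒ r9c2=6.
Step 32. [r9c7∈{5}] only 5 remains possible at r9c7. So r9c7=5.
Step 33. [r2c1∈{7}] r2c1 is down to just 7 ⇒ r2c1=7.
Step 34. [r7c2∈{3}] r7c2 is down to just 3. So r7c2=3.

Answer: 3 1 4 8 7 2 9 6 5 / 7 2 8 5 6 9 1 3 4 / 9 5 6 4 3 1 2 7 8 / 2 8 3 1 5 4 6 9 7 / 6 9 5 7 8 3 4 2 1 / 1 4 7 9 2 6 8 5 3 / 4 3 1 6 9 5 7 8 2 / 5 7 9 2 1 8 3 4 6 / 8 6 2 3 4 7 5 1 9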